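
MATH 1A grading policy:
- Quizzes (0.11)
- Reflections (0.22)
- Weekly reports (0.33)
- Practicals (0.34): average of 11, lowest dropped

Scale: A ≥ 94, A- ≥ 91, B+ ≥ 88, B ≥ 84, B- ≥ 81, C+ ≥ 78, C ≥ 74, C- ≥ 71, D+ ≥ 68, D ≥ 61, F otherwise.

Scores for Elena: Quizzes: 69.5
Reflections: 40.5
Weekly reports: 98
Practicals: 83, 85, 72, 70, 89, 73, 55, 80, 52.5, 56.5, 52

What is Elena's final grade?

Practicals: drop 52 → average of remaining 10 = 716/10 = 71.6
Weighted total:
  Quizzes 69.5 × 0.11 = 7.645
  Reflections 40.5 × 0.22 = 8.91
  Weekly reports 98 × 0.33 = 32.34
  Practicals 71.6 × 0.34 = 24.344
Sum = 73.239
73.239 is ≥ 71 and < 74 → C-

C-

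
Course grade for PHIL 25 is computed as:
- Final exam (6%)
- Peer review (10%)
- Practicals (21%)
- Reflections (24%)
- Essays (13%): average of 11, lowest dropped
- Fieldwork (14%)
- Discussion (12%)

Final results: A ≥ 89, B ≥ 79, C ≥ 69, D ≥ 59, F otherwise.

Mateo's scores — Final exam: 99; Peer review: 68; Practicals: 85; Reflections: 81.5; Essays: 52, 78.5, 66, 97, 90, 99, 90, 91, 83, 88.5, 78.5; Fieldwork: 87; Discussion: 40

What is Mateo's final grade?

C

Essays: drop 52 → average of remaining 10 = 861.5/10 = 86.15
Weighted total:
  Final exam 99 × 0.06 = 5.94
  Peer review 68 × 0.1 = 6.8
  Practicals 85 × 0.21 = 17.85
  Reflections 81.5 × 0.24 = 19.56
  Essays 86.15 × 0.13 = 11.1995
  Fieldwork 87 × 0.14 = 12.18
  Discussion 40 × 0.12 = 4.8
Sum = 78.3295
78.3295 is ≥ 69 and < 79 → C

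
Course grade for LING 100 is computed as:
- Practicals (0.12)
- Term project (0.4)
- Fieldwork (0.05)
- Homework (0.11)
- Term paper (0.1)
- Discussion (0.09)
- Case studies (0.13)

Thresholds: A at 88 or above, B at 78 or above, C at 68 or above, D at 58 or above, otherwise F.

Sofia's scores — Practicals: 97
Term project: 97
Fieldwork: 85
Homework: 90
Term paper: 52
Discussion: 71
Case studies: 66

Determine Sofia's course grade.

Weighted total:
  Practicals 97 × 0.12 = 11.64
  Term project 97 × 0.4 = 38.8
  Fieldwork 85 × 0.05 = 4.25
  Homework 90 × 0.11 = 9.9
  Term paper 52 × 0.1 = 5.2
  Discussion 71 × 0.09 = 6.39
  Case studies 66 × 0.13 = 8.58
Sum = 84.76
84.76 is ≥ 78 and < 88 → B

B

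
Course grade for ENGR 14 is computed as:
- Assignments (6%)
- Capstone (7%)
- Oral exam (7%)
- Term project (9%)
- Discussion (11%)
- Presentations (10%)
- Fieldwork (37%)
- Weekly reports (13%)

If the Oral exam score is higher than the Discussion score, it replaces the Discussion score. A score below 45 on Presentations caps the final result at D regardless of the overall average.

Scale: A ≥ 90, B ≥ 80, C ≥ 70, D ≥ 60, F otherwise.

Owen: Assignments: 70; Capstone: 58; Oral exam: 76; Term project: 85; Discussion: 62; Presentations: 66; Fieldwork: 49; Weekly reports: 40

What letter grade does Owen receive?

F

Oral exam (76) > Discussion (62), so Discussion counts as 76.
Presentations score 66 ≥ 45: minimum met.
Weighted total:
  Assignments 70 × 0.06 = 4.2
  Capstone 58 × 0.07 = 4.06
  Oral exam 76 × 0.07 = 5.32
  Term project 85 × 0.09 = 7.65
  Discussion 76 × 0.11 = 8.36
  Presentations 66 × 0.1 = 6.6
  Fieldwork 49 × 0.37 = 18.13
  Weekly reports 40 × 0.13 = 5.2
Sum = 59.52
59.52 < 60 → F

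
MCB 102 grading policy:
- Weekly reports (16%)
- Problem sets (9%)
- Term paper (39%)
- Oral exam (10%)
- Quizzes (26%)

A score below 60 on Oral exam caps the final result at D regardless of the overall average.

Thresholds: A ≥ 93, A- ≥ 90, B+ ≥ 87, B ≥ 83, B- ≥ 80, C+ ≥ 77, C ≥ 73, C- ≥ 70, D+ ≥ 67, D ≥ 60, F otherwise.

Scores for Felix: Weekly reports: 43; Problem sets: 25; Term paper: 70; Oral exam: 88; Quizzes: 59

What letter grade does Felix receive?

Oral exam score 88 ≥ 60: minimum met.
Weighted total:
  Weekly reports 43 × 0.16 = 6.88
  Problem sets 25 × 0.09 = 2.25
  Term paper 70 × 0.39 = 27.3
  Oral exam 88 × 0.1 = 8.8
  Quizzes 59 × 0.26 = 15.34
Sum = 60.57
60.57 is ≥ 60 and < 67 → D

D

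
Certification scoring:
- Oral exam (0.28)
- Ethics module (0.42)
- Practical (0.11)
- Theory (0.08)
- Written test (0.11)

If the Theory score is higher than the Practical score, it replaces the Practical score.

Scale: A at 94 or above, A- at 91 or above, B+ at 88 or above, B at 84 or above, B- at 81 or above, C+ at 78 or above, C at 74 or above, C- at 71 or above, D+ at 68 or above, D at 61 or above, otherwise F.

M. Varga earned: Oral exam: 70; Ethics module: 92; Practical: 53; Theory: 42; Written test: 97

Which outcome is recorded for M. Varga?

Theory (42) ≤ Practical (53), so Practical stays at 53.
Weighted total:
  Oral exam 70 × 0.28 = 19.6
  Ethics module 92 × 0.42 = 38.64
  Practical 53 × 0.11 = 5.83
  Theory 42 × 0.08 = 3.36
  Written test 97 × 0.11 = 10.67
Sum = 78.1
78.1 is ≥ 78 and < 81 → C+

C+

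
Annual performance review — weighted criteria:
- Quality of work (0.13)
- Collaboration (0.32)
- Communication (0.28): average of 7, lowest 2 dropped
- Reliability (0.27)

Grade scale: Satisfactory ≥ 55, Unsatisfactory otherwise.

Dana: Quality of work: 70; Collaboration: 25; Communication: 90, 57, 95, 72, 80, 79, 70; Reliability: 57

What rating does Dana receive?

Satisfactory

Communication: drop 57, 70 → average of remaining 5 = 416/5 = 83.2
Weighted total:
  Quality of work 70 × 0.13 = 9.1
  Collaboration 25 × 0.32 = 8
  Communication 83.2 × 0.28 = 23.296
  Reliability 57 × 0.27 = 15.39
Sum = 55.786
55.786 ≥ 55 → Satisfactory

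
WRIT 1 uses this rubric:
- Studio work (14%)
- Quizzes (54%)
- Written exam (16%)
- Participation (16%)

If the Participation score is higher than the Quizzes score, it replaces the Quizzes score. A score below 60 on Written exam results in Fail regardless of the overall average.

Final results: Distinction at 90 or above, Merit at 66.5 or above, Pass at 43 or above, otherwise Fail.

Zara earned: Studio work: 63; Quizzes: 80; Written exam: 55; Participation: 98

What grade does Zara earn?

Participation (98) > Quizzes (80), so Quizzes counts as 98.
Written exam score 55 < 60: minimum not met.
Weighted total:
  Studio work 63 × 0.14 = 8.82
  Quizzes 98 × 0.54 = 52.92
  Written exam 55 × 0.16 = 8.8
  Participation 98 × 0.16 = 15.68
Sum = 86.22
Because the Written exam minimum was not met, the result is Fail.

Fail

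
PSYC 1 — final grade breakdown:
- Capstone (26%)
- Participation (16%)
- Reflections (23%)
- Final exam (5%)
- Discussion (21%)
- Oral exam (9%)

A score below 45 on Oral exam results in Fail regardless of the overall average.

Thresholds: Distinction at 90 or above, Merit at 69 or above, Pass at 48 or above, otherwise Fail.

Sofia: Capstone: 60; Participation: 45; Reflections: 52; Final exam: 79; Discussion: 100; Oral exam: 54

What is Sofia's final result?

Pass

Oral exam score 54 ≥ 45: minimum met.
Weighted total:
  Capstone 60 × 0.26 = 15.6
  Participation 45 × 0.16 = 7.2
  Reflections 52 × 0.23 = 11.96
  Final exam 79 × 0.05 = 3.95
  Discussion 100 × 0.21 = 21
  Oral exam 54 × 0.09 = 4.86
Sum = 64.57
64.57 is ≥ 48 and < 69 → Pass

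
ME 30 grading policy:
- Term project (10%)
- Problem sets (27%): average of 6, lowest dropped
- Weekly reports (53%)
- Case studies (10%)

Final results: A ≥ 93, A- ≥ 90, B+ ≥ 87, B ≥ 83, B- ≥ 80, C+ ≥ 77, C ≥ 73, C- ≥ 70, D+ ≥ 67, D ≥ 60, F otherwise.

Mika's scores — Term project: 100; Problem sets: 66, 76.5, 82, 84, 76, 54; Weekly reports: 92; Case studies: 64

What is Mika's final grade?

B

Problem sets: drop 54 → average of remaining 5 = 384.5/5 = 76.9
Weighted total:
  Term project 100 × 0.1 = 10
  Problem sets 76.9 × 0.27 = 20.763
  Weekly reports 92 × 0.53 = 48.76
  Case studies 64 × 0.1 = 6.4
Sum = 85.923
85.923 is ≥ 83 and < 87 → B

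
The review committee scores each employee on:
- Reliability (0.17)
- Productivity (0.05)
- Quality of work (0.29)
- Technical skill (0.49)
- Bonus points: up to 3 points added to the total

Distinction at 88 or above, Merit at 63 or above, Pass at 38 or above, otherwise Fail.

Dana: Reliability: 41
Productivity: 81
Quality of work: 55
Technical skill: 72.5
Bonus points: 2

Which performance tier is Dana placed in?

Weighted total:
  Reliability 41 × 0.17 = 6.97
  Productivity 81 × 0.05 = 4.05
  Quality of work 55 × 0.29 = 15.95
  Technical skill 72.5 × 0.49 = 35.525
Sum = 62.495
Bonus points: 62.495 + 2 = 64.495
64.495 is ≥ 63 and < 88 → Merit

Merit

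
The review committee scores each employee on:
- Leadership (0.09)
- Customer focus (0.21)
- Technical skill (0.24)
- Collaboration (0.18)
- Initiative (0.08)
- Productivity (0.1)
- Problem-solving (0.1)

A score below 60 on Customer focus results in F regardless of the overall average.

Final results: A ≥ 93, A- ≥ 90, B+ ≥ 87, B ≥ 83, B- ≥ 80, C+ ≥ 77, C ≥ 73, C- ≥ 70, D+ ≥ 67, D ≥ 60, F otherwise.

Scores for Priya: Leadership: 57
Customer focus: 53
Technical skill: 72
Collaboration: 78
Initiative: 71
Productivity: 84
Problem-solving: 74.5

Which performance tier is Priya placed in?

Customer focus score 53 < 60: minimum not met.
Weighted total:
  Leadership 57 × 0.09 = 5.13
  Customer focus 53 × 0.21 = 11.13
  Technical skill 72 × 0.24 = 17.28
  Collaboration 78 × 0.18 = 14.04
  Initiative 71 × 0.08 = 5.68
  Productivity 84 × 0.1 = 8.4
  Problem-solving 74.5 × 0.1 = 7.45
Sum = 69.11
Because the Customer focus minimum was not met, the result is F.

F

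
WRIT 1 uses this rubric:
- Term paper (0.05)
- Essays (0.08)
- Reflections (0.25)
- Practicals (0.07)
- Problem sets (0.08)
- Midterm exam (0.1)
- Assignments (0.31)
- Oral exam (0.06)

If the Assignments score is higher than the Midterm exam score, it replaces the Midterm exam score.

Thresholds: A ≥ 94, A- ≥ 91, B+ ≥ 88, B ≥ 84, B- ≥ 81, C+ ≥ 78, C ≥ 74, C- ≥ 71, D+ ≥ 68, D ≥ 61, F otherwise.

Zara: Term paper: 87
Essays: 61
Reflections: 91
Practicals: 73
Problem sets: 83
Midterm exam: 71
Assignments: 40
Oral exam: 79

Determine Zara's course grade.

Assignments (40) ≤ Midterm exam (71), so Midterm exam stays at 71.
Weighted total:
  Term paper 87 × 0.05 = 4.35
  Essays 61 × 0.08 = 4.88
  Reflections 91 × 0.25 = 22.75
  Practicals 73 × 0.07 = 5.11
  Problem sets 83 × 0.08 = 6.64
  Midterm exam 71 × 0.1 = 7.1
  Assignments 40 × 0.31 = 12.4
  Oral exam 79 × 0.06 = 4.74
Sum = 67.97
67.97 is ≥ 61 and < 68 → D

D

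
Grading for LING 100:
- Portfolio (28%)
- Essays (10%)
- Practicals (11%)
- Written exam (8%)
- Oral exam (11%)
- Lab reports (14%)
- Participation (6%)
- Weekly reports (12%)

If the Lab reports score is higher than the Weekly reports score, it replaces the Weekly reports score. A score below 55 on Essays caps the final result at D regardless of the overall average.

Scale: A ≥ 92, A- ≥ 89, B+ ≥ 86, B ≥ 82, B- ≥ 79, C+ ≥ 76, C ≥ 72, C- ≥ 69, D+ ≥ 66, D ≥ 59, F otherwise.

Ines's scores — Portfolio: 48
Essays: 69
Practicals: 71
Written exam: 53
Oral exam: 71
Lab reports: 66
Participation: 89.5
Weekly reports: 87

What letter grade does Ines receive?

D

Lab reports (66) ≤ Weekly reports (87), so Weekly reports stays at 87.
Essays score 69 ≥ 55: minimum met.
Weighted total:
  Portfolio 48 × 0.28 = 13.44
  Essays 69 × 0.1 = 6.9
  Practicals 71 × 0.11 = 7.81
  Written exam 53 × 0.08 = 4.24
  Oral exam 71 × 0.11 = 7.81
  Lab reports 66 × 0.14 = 9.24
  Participation 89.5 × 0.06 = 5.37
  Weekly reports 87 × 0.12 = 10.44
Sum = 65.25
65.25 is ≥ 59 and < 66 → D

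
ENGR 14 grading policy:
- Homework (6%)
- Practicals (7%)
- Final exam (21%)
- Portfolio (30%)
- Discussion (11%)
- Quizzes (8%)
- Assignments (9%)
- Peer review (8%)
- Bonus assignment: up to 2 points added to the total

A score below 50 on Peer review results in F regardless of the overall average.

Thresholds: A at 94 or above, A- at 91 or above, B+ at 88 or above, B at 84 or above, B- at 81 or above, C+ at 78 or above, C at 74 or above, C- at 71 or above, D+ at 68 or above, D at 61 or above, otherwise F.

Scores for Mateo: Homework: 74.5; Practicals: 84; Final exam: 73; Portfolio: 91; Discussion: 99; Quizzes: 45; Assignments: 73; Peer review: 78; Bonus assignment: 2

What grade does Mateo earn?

B-

Peer review score 78 ≥ 50: minimum met.
Weighted total:
  Homework 74.5 × 0.06 = 4.47
  Practicals 84 × 0.07 = 5.88
  Final exam 73 × 0.21 = 15.33
  Portfolio 91 × 0.3 = 27.3
  Discussion 99 × 0.11 = 10.89
  Quizzes 45 × 0.08 = 3.6
  Assignments 73 × 0.09 = 6.57
  Peer review 78 × 0.08 = 6.24
Sum = 80.28
Bonus assignment: 80.28 + 2 = 82.28
82.28 is ≥ 81 and < 84 → B-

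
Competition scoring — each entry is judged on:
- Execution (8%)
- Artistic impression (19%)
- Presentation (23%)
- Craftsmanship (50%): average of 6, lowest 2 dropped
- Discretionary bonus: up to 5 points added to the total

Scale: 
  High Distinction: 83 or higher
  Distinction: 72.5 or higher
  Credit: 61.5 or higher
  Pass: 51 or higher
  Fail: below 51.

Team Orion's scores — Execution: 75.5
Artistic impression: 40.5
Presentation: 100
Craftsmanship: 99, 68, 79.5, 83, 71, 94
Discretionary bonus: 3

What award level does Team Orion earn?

Craftsmanship: drop 68, 71 → average of remaining 4 = 355.5/4 = 88.875
Weighted total:
  Execution 75.5 × 0.08 = 6.04
  Artistic impression 40.5 × 0.19 = 7.695
  Presentation 100 × 0.23 = 23
  Craftsmanship 88.875 × 0.5 = 44.4375
Sum = 81.1725
Discretionary bonus: 81.1725 + 3 = 84.1725
84.1725 ≥ 83 → High Distinction

High Distinction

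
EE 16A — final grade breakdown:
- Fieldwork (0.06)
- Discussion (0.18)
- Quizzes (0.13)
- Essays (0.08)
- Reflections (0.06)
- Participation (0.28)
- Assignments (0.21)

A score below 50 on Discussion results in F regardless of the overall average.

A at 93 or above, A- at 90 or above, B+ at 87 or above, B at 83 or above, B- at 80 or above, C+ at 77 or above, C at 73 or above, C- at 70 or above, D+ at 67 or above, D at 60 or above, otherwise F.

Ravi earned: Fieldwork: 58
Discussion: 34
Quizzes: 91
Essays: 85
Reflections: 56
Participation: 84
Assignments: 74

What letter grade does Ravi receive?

F

Discussion score 34 < 50: minimum not met.
Weighted total:
  Fieldwork 58 × 0.06 = 3.48
  Discussion 34 × 0.18 = 6.12
  Quizzes 91 × 0.13 = 11.83
  Essays 85 × 0.08 = 6.8
  Reflections 56 × 0.06 = 3.36
  Participation 84 × 0.28 = 23.52
  Assignments 74 × 0.21 = 15.54
Sum = 70.65
Because the Discussion minimum was not met, the result is F.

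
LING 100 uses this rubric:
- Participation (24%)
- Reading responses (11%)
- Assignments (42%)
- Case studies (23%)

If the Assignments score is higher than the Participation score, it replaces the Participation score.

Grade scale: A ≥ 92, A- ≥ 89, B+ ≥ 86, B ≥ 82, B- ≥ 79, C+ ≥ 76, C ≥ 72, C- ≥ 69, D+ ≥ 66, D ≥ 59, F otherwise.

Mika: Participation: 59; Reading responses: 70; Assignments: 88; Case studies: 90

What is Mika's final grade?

Assignments (88) > Participation (59), so Participation counts as 88.
Weighted total:
  Participation 88 × 0.24 = 21.12
  Reading responses 70 × 0.11 = 7.7
  Assignments 88 × 0.42 = 36.96
  Case studies 90 × 0.23 = 20.7
Sum = 86.48
86.48 is ≥ 86 and < 89 → B+

B+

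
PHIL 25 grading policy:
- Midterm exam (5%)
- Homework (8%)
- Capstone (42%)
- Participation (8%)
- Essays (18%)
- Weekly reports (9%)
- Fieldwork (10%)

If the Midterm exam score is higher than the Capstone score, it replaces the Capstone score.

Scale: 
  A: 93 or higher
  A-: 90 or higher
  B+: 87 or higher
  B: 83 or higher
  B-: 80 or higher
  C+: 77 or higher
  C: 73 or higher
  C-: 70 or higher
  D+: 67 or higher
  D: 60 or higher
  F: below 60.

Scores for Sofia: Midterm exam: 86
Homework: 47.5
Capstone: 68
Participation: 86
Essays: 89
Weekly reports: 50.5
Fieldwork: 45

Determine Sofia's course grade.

Midterm exam (86) > Capstone (68), so Capstone counts as 86.
Weighted total:
  Midterm exam 86 × 0.05 = 4.3
  Homework 47.5 × 0.08 = 3.8
  Capstone 86 × 0.42 = 36.12
  Participation 86 × 0.08 = 6.88
  Essays 89 × 0.18 = 16.02
  Weekly reports 50.5 × 0.09 = 4.545
  Fieldwork 45 × 0.1 = 4.5
Sum = 76.165
76.165 is ≥ 73 and < 77 → C

C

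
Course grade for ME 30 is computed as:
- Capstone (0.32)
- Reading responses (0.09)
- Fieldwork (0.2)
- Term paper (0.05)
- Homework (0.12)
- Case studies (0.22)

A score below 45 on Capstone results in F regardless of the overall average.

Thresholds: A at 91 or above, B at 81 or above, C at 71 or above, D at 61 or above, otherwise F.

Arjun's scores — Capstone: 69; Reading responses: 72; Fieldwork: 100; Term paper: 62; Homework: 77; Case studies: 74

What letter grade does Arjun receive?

Capstone score 69 ≥ 45: minimum met.
Weighted total:
  Capstone 69 × 0.32 = 22.08
  Reading responses 72 × 0.09 = 6.48
  Fieldwork 100 × 0.2 = 20
  Term paper 62 × 0.05 = 3.1
  Homework 77 × 0.12 = 9.24
  Case studies 74 × 0.22 = 16.28
Sum = 77.18
77.18 is ≥ 71 and < 81 → C

C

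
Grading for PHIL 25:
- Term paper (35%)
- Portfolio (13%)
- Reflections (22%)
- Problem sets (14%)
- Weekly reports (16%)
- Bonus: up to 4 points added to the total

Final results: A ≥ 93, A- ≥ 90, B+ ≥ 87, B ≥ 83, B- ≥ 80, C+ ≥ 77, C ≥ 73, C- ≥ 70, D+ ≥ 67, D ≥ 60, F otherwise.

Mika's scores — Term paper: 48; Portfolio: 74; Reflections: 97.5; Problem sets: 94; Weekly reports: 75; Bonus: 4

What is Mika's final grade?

C+

Weighted total:
  Term paper 48 × 0.35 = 16.8
  Portfolio 74 × 0.13 = 9.62
  Reflections 97.5 × 0.22 = 21.45
  Problem sets 94 × 0.14 = 13.16
  Weekly reports 75 × 0.16 = 12
Sum = 73.03
Bonus: 73.03 + 4 = 77.03
77.03 is ≥ 77 and < 80 → C+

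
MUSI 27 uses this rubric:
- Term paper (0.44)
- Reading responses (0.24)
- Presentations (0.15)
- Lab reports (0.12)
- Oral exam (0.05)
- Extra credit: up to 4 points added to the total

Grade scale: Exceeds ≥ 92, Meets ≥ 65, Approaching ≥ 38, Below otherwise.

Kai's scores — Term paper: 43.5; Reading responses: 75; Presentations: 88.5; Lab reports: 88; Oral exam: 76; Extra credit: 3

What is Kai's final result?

Meets

Weighted total:
  Term paper 43.5 × 0.44 = 19.14
  Reading responses 75 × 0.24 = 18
  Presentations 88.5 × 0.15 = 13.275
  Lab reports 88 × 0.12 = 10.56
  Oral exam 76 × 0.05 = 3.8
Sum = 64.775
Extra credit: 64.775 + 3 = 67.775
67.775 is ≥ 65 and < 92 → Meets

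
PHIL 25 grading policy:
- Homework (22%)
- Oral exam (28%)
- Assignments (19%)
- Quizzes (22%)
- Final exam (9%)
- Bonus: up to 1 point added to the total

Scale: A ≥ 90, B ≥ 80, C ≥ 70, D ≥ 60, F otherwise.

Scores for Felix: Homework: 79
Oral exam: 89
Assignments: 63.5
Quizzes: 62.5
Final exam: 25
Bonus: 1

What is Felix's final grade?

Weighted total:
  Homework 79 × 0.22 = 17.38
  Oral exam 89 × 0.28 = 24.92
  Assignments 63.5 × 0.19 = 12.065
  Quizzes 62.5 × 0.22 = 13.75
  Final exam 25 × 0.09 = 2.25
Sum = 70.365
Bonus: 70.365 + 1 = 71.365
71.365 is ≥ 70 and < 80 → C

C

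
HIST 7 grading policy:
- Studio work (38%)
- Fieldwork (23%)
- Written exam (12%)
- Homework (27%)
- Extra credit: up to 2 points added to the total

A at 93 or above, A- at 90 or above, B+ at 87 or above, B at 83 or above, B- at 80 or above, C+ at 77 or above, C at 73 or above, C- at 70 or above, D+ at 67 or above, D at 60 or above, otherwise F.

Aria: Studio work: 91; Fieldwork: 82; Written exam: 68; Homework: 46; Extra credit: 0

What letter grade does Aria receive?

C

Weighted total:
  Studio work 91 × 0.38 = 34.58
  Fieldwork 82 × 0.23 = 18.86
  Written exam 68 × 0.12 = 8.16
  Homework 46 × 0.27 = 12.42
Sum = 74.02
Extra credit: 74.02 + 0 = 74.02
74.02 is ≥ 73 and < 77 → C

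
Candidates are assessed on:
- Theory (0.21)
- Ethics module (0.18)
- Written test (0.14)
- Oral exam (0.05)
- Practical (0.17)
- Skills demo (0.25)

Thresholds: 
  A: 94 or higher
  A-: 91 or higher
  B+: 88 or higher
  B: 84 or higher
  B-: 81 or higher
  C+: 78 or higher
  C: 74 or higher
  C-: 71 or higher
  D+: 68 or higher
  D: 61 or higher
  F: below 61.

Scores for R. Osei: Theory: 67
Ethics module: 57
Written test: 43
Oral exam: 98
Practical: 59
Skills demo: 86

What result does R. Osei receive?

D

Weighted total:
  Theory 67 × 0.21 = 14.07
  Ethics module 57 × 0.18 = 10.26
  Written test 43 × 0.14 = 6.02
  Oral exam 98 × 0.05 = 4.9
  Practical 59 × 0.17 = 10.03
  Skills demo 86 × 0.25 = 21.5
Sum = 66.78
66.78 is ≥ 61 and < 68 → D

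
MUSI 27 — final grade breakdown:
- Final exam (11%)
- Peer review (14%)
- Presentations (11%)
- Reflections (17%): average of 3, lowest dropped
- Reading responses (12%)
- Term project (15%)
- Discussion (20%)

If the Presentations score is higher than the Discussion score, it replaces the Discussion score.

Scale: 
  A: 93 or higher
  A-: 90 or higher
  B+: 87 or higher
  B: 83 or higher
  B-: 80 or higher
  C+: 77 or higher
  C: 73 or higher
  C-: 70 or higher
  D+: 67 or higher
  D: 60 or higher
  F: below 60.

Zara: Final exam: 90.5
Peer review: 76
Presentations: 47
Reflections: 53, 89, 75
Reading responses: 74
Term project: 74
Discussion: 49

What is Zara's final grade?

D+

Reflections: drop 53 → average of remaining 2 = 164/2 = 82
Presentations (47) ≤ Discussion (49), so Discussion stays at 49.
Weighted total:
  Final exam 90.5 × 0.11 = 9.955
  Peer review 76 × 0.14 = 10.64
  Presentations 47 × 0.11 = 5.17
  Reflections 82 × 0.17 = 13.94
  Reading responses 74 × 0.12 = 8.88
  Term project 74 × 0.15 = 11.1
  Discussion 49 × 0.2 = 9.8
Sum = 69.485
69.485 is ≥ 67 and < 70 → D+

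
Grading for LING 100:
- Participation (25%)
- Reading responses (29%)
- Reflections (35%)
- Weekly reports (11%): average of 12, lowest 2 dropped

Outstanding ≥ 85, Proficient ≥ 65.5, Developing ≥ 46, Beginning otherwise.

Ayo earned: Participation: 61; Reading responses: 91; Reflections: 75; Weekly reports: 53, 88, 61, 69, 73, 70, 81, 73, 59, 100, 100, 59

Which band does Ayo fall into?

Weekly reports: drop 53, 59 → average of remaining 10 = 774/10 = 77.4
Weighted total:
  Participation 61 × 0.25 = 15.25
  Reading responses 91 × 0.29 = 26.39
  Reflections 75 × 0.35 = 26.25
  Weekly reports 77.4 × 0.11 = 8.514
Sum = 76.404
76.404 is ≥ 65.5 and < 85 → Proficient

Proficient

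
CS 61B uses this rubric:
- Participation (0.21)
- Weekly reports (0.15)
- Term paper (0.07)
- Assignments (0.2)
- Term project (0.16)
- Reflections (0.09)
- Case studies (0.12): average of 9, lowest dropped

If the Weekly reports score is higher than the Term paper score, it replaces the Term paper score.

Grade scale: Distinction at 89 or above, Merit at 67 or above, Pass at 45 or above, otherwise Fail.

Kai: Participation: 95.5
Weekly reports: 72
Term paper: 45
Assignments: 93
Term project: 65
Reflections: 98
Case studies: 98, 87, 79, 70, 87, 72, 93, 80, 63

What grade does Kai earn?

Merit

Case studies: drop 63 → average of remaining 8 = 666/8 = 83.25
Weekly reports (72) > Term paper (45), so Term paper counts as 72.
Weighted total:
  Participation 95.5 × 0.21 = 20.055
  Weekly reports 72 × 0.15 = 10.8
  Term paper 72 × 0.07 = 5.04
  Assignments 93 × 0.2 = 18.6
  Term project 65 × 0.16 = 10.4
  Reflections 98 × 0.09 = 8.82
  Case studies 83.25 × 0.12 = 9.99
Sum = 83.705
83.705 is ≥ 67 and < 89 → Merit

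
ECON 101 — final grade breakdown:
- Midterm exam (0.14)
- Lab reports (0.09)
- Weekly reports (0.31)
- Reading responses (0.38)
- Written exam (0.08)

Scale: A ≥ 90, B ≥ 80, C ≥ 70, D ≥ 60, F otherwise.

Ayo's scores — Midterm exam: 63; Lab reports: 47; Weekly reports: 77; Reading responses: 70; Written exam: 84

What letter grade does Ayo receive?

C

Weighted total:
  Midterm exam 63 × 0.14 = 8.82
  Lab reports 47 × 0.09 = 4.23
  Weekly reports 77 × 0.31 = 23.87
  Reading responses 70 × 0.38 = 26.6
  Written exam 84 × 0.08 = 6.72
Sum = 70.24
70.24 is ≥ 70 and < 80 → C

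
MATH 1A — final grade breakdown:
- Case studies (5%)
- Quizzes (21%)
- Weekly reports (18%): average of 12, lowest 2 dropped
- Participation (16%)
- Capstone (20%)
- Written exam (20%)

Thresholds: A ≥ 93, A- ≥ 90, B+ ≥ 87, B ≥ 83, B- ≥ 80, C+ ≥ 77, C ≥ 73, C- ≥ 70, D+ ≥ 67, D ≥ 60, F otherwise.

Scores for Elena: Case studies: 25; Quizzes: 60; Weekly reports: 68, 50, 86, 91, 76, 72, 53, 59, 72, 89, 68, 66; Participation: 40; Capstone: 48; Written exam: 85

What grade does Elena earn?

Weekly reports: drop 50, 53 → average of remaining 10 = 747/10 = 74.7
Weighted total:
  Case studies 25 × 0.05 = 1.25
  Quizzes 60 × 0.21 = 12.6
  Weekly reports 74.7 × 0.18 = 13.446
  Participation 40 × 0.16 = 6.4
  Capstone 48 × 0.2 = 9.6
  Written exam 85 × 0.2 = 17
Sum = 60.296
60.296 is ≥ 60 and < 67 → D

D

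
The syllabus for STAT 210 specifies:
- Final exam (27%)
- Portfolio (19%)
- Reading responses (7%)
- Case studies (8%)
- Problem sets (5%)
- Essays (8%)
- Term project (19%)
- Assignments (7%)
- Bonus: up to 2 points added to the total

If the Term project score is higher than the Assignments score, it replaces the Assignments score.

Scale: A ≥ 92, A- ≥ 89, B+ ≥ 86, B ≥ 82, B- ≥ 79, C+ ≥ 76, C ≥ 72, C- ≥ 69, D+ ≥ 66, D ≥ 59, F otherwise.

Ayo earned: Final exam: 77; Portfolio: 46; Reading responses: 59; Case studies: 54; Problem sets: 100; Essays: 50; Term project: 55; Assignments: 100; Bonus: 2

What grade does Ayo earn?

D+

Term project (55) ≤ Assignments (100), so Assignments stays at 100.
Weighted total:
  Final exam 77 × 0.27 = 20.79
  Portfolio 46 × 0.19 = 8.74
  Reading responses 59 × 0.07 = 4.13
  Case studies 54 × 0.08 = 4.32
  Problem sets 100 × 0.05 = 5
  Essays 50 × 0.08 = 4
  Term project 55 × 0.19 = 10.45
  Assignments 100 × 0.07 = 7
Sum = 64.43
Bonus: 64.43 + 2 = 66.43
66.43 is ≥ 66 and < 69 → D+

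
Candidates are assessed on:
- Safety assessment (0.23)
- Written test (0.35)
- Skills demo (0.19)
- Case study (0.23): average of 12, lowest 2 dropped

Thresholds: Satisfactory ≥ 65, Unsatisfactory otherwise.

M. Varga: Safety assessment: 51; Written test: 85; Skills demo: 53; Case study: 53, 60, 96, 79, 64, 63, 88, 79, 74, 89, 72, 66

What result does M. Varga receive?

Case study: drop 53, 60 → average of remaining 10 = 770/10 = 77
Weighted total:
  Safety assessment 51 × 0.23 = 11.73
  Written test 85 × 0.35 = 29.75
  Skills demo 53 × 0.19 = 10.07
  Case study 77 × 0.23 = 17.71
Sum = 69.26
69.26 ≥ 65 → Satisfactory

Satisfactory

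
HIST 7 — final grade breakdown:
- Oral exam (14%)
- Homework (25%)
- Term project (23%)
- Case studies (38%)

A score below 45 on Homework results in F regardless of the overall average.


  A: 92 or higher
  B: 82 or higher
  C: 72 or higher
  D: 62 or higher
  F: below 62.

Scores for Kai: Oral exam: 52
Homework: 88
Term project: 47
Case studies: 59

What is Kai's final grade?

D

Homework score 88 ≥ 45: minimum met.
Weighted total:
  Oral exam 52 × 0.14 = 7.28
  Homework 88 × 0.25 = 22
  Term project 47 × 0.23 = 10.81
  Case studies 59 × 0.38 = 22.42
Sum = 62.51
62.51 is ≥ 62 and < 72 → D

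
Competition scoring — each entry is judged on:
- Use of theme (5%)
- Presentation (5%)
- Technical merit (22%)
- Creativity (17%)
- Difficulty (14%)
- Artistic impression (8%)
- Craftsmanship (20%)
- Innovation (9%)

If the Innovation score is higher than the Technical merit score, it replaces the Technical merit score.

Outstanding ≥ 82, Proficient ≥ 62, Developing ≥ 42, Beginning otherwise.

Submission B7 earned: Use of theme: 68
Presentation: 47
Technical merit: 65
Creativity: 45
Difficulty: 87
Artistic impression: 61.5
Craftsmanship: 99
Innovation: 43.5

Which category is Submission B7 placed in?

Innovation (43.5) ≤ Technical merit (65), so Technical merit stays at 65.
Weighted total:
  Use of theme 68 × 0.05 = 3.4
  Presentation 47 × 0.05 = 2.35
  Technical merit 65 × 0.22 = 14.3
  Creativity 45 × 0.17 = 7.65
  Difficulty 87 × 0.14 = 12.18
  Artistic impression 61.5 × 0.08 = 4.92
  Craftsmanship 99 × 0.2 = 19.8
  Innovation 43.5 × 0.09 = 3.915
Sum = 68.515
68.515 is ≥ 62 and < 82 → Proficient

Proficient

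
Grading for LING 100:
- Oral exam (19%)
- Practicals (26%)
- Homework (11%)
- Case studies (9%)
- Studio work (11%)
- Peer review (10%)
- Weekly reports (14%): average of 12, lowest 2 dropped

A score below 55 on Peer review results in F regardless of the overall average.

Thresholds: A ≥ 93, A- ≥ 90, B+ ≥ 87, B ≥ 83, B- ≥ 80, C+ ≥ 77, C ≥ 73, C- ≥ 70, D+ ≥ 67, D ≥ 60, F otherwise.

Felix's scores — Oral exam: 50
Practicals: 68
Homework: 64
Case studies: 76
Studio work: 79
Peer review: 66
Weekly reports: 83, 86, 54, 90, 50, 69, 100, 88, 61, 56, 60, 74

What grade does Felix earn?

D+

Weekly reports: drop 50, 54 → average of remaining 10 = 767/10 = 76.7
Peer review score 66 ≥ 55: minimum met.
Weighted total:
  Oral exam 50 × 0.19 = 9.5
  Practicals 68 × 0.26 = 17.68
  Homework 64 × 0.11 = 7.04
  Case studies 76 × 0.09 = 6.84
  Studio work 79 × 0.11 = 8.69
  Peer review 66 × 0.1 = 6.6
  Weekly reports 76.7 × 0.14 = 10.738
Sum = 67.088
67.088 is ≥ 67 and < 70 → D+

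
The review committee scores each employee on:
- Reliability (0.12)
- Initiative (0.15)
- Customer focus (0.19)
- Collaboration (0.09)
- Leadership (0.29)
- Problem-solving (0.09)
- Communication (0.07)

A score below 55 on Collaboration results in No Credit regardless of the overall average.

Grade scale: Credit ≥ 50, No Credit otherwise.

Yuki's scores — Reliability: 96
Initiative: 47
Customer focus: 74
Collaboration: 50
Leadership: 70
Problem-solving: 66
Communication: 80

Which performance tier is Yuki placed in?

Collaboration score 50 < 55: minimum not met.
Weighted total:
  Reliability 96 × 0.12 = 11.52
  Initiative 47 × 0.15 = 7.05
  Customer focus 74 × 0.19 = 14.06
  Collaboration 50 × 0.09 = 4.5
  Leadership 70 × 0.29 = 20.3
  Problem-solving 66 × 0.09 = 5.94
  Communication 80 × 0.07 = 5.6
Sum = 68.97
Because the Collaboration minimum was not met, the result is No Credit.

No Credit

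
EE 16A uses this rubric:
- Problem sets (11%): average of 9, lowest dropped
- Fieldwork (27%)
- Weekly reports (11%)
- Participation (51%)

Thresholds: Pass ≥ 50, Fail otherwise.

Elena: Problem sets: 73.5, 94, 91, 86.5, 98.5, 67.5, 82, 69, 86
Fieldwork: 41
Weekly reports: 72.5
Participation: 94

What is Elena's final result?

Pass

Problem sets: drop 67.5 → average of remaining 8 = 680.5/8 = 85.0625
Weighted total:
  Problem sets 85.0625 × 0.11 = 9.356875
  Fieldwork 41 × 0.27 = 11.07
  Weekly reports 72.5 × 0.11 = 7.975
  Participation 94 × 0.51 = 47.94
Sum = 76.341875
76.341875 ≥ 50 → Pass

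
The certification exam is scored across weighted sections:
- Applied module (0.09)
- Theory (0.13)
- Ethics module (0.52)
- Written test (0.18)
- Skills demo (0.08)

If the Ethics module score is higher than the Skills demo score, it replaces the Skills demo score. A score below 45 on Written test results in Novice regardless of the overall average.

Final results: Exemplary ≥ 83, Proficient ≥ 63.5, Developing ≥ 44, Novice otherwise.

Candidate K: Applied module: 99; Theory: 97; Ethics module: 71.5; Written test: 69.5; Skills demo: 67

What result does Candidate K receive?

Proficient

Ethics module (71.5) > Skills demo (67), so Skills demo counts as 71.5.
Written test score 69.5 ≥ 45: minimum met.
Weighted total:
  Applied module 99 × 0.09 = 8.91
  Theory 97 × 0.13 = 12.61
  Ethics module 71.5 × 0.52 = 37.18
  Written test 69.5 × 0.18 = 12.51
  Skills demo 71.5 × 0.08 = 5.72
Sum = 76.93
76.93 is ≥ 63.5 and < 83 → Proficient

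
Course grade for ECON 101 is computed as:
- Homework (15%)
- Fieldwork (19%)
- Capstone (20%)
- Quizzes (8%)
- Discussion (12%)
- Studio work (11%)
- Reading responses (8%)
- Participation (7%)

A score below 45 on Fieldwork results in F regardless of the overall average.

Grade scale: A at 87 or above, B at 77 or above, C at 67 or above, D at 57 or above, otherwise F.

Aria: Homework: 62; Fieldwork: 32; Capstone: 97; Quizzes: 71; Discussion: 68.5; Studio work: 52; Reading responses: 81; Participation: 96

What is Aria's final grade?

F

Fieldwork score 32 < 45: minimum not met.
Weighted total:
  Homework 62 × 0.15 = 9.3
  Fieldwork 32 × 0.19 = 6.08
  Capstone 97 × 0.2 = 19.4
  Quizzes 71 × 0.08 = 5.68
  Discussion 68.5 × 0.12 = 8.22
  Studio work 52 × 0.11 = 5.72
  Reading responses 81 × 0.08 = 6.48
  Participation 96 × 0.07 = 6.72
Sum = 67.6
Because the Fieldwork minimum was not met, the result is F.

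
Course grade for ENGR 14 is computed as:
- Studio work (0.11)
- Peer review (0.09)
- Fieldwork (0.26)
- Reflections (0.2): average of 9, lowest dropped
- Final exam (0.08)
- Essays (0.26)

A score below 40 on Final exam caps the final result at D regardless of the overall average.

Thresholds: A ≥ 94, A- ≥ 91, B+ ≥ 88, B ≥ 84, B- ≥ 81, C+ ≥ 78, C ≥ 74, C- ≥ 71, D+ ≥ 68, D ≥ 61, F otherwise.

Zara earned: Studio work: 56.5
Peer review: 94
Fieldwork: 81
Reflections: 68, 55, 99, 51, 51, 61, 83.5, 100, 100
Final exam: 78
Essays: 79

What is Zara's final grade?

C

Reflections: drop 51 → average of remaining 8 = 617.5/8 = 77.1875
Final exam score 78 ≥ 40: minimum met.
Weighted total:
  Studio work 56.5 × 0.11 = 6.215
  Peer review 94 × 0.09 = 8.46
  Fieldwork 81 × 0.26 = 21.06
  Reflections 77.1875 × 0.2 = 15.4375
  Final exam 78 × 0.08 = 6.24
  Essays 79 × 0.26 = 20.54
Sum = 77.9525
77.9525 is ≥ 74 and < 78 → C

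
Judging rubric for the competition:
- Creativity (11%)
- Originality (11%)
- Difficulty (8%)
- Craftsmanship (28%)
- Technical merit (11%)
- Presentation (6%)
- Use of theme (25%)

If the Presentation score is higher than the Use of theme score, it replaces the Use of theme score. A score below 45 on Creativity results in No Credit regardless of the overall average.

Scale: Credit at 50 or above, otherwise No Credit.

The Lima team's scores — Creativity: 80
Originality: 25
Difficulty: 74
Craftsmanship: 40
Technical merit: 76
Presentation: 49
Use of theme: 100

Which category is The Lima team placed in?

Credit

Presentation (49) ≤ Use of theme (100), so Use of theme stays at 100.
Creativity score 80 ≥ 45: minimum met.
Weighted total:
  Creativity 80 × 0.11 = 8.8
  Originality 25 × 0.11 = 2.75
  Difficulty 74 × 0.08 = 5.92
  Craftsmanship 40 × 0.28 = 11.2
  Technical merit 76 × 0.11 = 8.36
  Presentation 49 × 0.06 = 2.94
  Use of theme 100 × 0.25 = 25
Sum = 64.97
64.97 ≥ 50 → Credit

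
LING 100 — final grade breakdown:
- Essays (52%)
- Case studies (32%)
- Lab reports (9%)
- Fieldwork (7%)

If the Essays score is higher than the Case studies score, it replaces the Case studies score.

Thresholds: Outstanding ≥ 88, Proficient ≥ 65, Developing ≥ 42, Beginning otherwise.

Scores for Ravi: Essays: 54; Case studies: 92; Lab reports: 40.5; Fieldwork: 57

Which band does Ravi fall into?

Essays (54) ≤ Case studies (92), so Case studies stays at 92.
Weighted total:
  Essays 54 × 0.52 = 28.08
  Case studies 92 × 0.32 = 29.44
  Lab reports 40.5 × 0.09 = 3.645
  Fieldwork 57 × 0.07 = 3.99
Sum = 65.155
65.155 is ≥ 65 and < 88 → Proficient

Proficient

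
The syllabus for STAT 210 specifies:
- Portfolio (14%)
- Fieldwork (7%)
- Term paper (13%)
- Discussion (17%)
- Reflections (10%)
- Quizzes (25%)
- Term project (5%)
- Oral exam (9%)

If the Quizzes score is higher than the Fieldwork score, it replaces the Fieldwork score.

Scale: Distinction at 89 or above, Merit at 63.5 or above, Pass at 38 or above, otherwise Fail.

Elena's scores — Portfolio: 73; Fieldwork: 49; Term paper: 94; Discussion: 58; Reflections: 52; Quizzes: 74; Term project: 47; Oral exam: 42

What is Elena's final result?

Quizzes (74) > Fieldwork (49), so Fieldwork counts as 74.
Weighted total:
  Portfolio 73 × 0.14 = 10.22
  Fieldwork 74 × 0.07 = 5.18
  Term paper 94 × 0.13 = 12.22
  Discussion 58 × 0.17 = 9.86
  Reflections 52 × 0.1 = 5.2
  Quizzes 74 × 0.25 = 18.5
  Term project 47 × 0.05 = 2.35
  Oral exam 42 × 0.09 = 3.78
Sum = 67.31
67.31 is ≥ 63.5 and < 89 → Merit

Merit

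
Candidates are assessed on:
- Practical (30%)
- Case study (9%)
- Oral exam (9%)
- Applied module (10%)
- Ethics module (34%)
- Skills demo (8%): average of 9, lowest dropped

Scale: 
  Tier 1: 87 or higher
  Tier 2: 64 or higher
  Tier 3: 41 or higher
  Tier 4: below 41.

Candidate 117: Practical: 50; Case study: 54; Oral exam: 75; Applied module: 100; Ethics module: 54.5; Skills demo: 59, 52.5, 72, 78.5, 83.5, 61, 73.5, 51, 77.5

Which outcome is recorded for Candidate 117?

Tier 3

Skills demo: drop 51 → average of remaining 8 = 557.5/8 = 69.6875
Weighted total:
  Practical 50 × 0.3 = 15
  Case study 54 × 0.09 = 4.86
  Oral exam 75 × 0.09 = 6.75
  Applied module 100 × 0.1 = 10
  Ethics module 54.5 × 0.34 = 18.53
  Skills demo 69.6875 × 0.08 = 5.575
Sum = 60.715
60.715 is ≥ 41 and < 64 → Tier 3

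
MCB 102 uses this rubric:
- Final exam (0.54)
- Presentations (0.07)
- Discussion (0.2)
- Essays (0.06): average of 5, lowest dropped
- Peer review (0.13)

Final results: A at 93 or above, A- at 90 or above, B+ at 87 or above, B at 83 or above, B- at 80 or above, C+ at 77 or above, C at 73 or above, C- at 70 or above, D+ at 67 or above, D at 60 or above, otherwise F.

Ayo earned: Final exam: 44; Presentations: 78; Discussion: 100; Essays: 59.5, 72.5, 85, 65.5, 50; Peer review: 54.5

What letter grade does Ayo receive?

D

Essays: drop 50 → average of remaining 4 = 282.5/4 = 70.625
Weighted total:
  Final exam 44 × 0.54 = 23.76
  Presentations 78 × 0.07 = 5.46
  Discussion 100 × 0.2 = 20
  Essays 70.625 × 0.06 = 4.2375
  Peer review 54.5 × 0.13 = 7.085
Sum = 60.5425
60.5425 is ≥ 60 and < 67 → D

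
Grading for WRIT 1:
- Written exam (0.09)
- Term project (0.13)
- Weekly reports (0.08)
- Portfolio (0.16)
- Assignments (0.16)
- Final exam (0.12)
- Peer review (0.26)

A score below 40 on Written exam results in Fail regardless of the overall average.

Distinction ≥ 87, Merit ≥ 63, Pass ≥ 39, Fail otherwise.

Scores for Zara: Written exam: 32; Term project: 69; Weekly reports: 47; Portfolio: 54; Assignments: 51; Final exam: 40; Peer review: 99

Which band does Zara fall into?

Written exam score 32 < 40: minimum not met.
Weighted total:
  Written exam 32 × 0.09 = 2.88
  Term project 69 × 0.13 = 8.97
  Weekly reports 47 × 0.08 = 3.76
  Portfolio 54 × 0.16 = 8.64
  Assignments 51 × 0.16 = 8.16
  Final exam 40 × 0.12 = 4.8
  Peer review 99 × 0.26 = 25.74
Sum = 62.95
Because the Written exam minimum was not met, the result is Fail.

Fail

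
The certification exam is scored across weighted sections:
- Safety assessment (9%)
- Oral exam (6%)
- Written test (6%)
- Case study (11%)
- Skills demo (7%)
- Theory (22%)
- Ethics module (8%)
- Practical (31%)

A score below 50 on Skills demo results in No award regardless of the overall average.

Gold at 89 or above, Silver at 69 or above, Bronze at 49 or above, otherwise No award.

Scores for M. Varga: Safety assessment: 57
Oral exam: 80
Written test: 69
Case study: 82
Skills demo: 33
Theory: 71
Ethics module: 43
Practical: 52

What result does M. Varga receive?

No award

Skills demo score 33 < 50: minimum not met.
Weighted total:
  Safety assessment 57 × 0.09 = 5.13
  Oral exam 80 × 0.06 = 4.8
  Written test 69 × 0.06 = 4.14
  Case study 82 × 0.11 = 9.02
  Skills demo 33 × 0.07 = 2.31
  Theory 71 × 0.22 = 15.62
  Ethics module 43 × 0.08 = 3.44
  Practical 52 × 0.31 = 16.12
Sum = 60.58
Because the Skills demo minimum was not met, the result is No award.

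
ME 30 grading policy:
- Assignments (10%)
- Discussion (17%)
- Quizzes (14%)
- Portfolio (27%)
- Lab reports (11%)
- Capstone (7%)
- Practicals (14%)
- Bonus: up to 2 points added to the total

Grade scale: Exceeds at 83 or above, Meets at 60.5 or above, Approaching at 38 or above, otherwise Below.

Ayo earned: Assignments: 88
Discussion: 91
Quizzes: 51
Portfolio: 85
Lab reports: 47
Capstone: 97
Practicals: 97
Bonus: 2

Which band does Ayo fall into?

Meets

Weighted total:
  Assignments 88 × 0.1 = 8.8
  Discussion 91 × 0.17 = 15.47
  Quizzes 51 × 0.14 = 7.14
  Portfolio 85 × 0.27 = 22.95
  Lab reports 47 × 0.11 = 5.17
  Capstone 97 × 0.07 = 6.79
  Practicals 97 × 0.14 = 13.58
Sum = 79.9
Bonus: 79.9 + 2 = 81.9
81.9 is ≥ 60.5 and < 83 → Meets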